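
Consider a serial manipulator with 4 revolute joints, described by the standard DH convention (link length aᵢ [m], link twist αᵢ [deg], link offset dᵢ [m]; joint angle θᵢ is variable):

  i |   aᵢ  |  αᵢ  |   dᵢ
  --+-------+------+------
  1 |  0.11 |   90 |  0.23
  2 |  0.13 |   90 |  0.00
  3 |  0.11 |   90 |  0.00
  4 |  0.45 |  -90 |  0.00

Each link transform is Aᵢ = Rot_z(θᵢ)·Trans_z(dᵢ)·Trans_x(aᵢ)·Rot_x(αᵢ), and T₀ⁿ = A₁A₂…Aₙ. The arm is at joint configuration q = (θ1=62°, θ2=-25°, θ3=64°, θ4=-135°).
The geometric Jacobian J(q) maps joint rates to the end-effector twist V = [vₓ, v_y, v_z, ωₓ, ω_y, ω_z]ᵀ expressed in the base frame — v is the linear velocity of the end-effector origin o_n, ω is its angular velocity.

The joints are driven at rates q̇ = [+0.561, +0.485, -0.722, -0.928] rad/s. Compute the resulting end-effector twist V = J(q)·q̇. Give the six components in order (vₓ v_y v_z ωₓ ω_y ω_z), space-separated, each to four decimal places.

o_n = [-0.0340, 0.3347, 0.5020]
J₁: ẑ×o_n = [-0.3347, -0.0340, 0.0000], ω = ẑ
J2: z=[0.8829, -0.4695, 0.0000] o=[0.0516, 0.0971, 0.2300] → [-0.1277, -0.2402, 0.1696, 0.8829, -0.4695, 0.0000]
J3: z=[-0.1984, -0.3731, -0.9063] o=[0.1070, 0.2012, 0.1751] → [-0.0010, 0.1926, -0.0791, -0.1984, -0.3731, -0.9063]
J4: z=[-0.0046, 0.9250, -0.3798] o=[0.2148, 0.1933, 0.1547] → [0.3750, 0.0961, 0.2294, -0.0046, 0.9250, -0.3798]
V = J·q̇ = [-0.5970, -0.3638, -0.0736, 0.5758, -0.8167, 1.5679]

-0.5970 -0.3638 -0.0736 0.5758 -0.8167 1.5679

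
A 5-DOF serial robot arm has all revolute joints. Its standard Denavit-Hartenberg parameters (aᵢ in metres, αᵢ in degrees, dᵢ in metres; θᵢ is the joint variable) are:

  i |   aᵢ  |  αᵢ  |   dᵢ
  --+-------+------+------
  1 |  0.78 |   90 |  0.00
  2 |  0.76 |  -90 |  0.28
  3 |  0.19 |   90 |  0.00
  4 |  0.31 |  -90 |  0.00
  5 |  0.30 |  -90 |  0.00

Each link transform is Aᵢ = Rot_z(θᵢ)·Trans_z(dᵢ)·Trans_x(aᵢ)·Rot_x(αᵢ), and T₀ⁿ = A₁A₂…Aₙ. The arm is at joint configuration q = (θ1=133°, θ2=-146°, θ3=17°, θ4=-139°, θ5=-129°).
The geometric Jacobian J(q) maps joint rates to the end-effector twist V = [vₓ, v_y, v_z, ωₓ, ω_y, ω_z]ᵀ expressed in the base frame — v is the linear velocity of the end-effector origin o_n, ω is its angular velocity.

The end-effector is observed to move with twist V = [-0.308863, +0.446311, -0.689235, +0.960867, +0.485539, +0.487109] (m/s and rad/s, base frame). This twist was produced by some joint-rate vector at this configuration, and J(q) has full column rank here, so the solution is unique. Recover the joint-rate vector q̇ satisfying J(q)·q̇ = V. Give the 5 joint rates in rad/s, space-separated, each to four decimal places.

o_n = [0.3667, 0.3020, -0.4499]
J₁: ẑ×o_n = [-0.3020, 0.3667, 0.0000], ω = ẑ
J2: z=[0.7314, 0.6820, 0.0000] o=[-0.5320, 0.5705, 0.0000] → [-0.3068, 0.3290, -0.8092, 0.7314, 0.6820, 0.0000]
J3: z=[-0.3814, 0.4090, -0.8290] o=[0.1025, 0.3006, -0.4250] → [-0.0090, -0.2285, -0.1086, -0.3814, 0.4090, -0.8290]
J4: z=[0.8647, 0.4749, -0.1635] o=[0.1646, 0.1526, -0.5266] → [0.0609, -0.0994, 0.0333, 0.8647, 0.4749, -0.1635]
J5: z=[0.5023, -0.8199, 0.2748] o=[0.1657, 0.2517, -0.2329] → [0.1641, 0.1642, 0.1900, 0.5023, -0.8199, 0.2748]
q̇ = J⁺·V = [0.1400, 0.9220, -0.4330, 0.1230, 0.0300]

0.1400 0.9220 -0.4330 0.1230 0.0300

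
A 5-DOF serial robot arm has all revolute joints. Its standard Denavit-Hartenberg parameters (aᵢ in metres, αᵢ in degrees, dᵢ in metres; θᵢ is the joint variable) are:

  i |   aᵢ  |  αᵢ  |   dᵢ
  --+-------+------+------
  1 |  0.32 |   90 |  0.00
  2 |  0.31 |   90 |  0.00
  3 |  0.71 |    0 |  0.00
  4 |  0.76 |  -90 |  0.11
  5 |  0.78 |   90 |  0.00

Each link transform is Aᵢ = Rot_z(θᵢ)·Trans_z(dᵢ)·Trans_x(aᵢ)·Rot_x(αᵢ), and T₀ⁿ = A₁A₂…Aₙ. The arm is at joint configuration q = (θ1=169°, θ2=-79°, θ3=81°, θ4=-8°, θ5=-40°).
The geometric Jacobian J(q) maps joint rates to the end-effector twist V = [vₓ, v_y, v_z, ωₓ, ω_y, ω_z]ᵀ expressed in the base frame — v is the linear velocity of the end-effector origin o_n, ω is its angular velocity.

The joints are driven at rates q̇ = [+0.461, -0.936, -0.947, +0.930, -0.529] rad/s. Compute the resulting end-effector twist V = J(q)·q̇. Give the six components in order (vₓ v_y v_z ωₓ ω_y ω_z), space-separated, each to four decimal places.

o_n = [0.5033, 1.9390, -0.9196]
J₁: ẑ×o_n = [-1.9390, 0.5033, 0.0000], ω = ẑ
J2: z=[0.1908, 0.9816, 0.0000] o=[-0.3141, 0.0611, 0.0000] → [-0.9027, 0.1755, -0.4441, 0.1908, 0.9816, 0.0000]
J3: z=[0.9636, -0.1873, -0.1908] o=[-0.3722, 0.0723, -0.3043] → [0.4714, 0.4258, 1.9627, 0.9636, -0.1873, -0.1908]
J4: z=[0.9636, -0.1873, -0.1908] o=[-0.2592, 0.7648, -0.4133] → [0.3189, 0.3423, 1.2743, 0.9636, -0.1873, -0.1908]
J5: z=[0.2349, 0.2522, 0.9387] o=[-0.0561, 1.4657, -0.6524] → [-0.5117, 0.5879, -0.0299, 0.2349, 0.2522, 0.9387]
V = J·q̇ = [0.0719, -0.3281, -0.2421, -0.3192, -1.0490, -0.0323]

0.0719 -0.3281 -0.2421 -0.3192 -1.0490 -0.0323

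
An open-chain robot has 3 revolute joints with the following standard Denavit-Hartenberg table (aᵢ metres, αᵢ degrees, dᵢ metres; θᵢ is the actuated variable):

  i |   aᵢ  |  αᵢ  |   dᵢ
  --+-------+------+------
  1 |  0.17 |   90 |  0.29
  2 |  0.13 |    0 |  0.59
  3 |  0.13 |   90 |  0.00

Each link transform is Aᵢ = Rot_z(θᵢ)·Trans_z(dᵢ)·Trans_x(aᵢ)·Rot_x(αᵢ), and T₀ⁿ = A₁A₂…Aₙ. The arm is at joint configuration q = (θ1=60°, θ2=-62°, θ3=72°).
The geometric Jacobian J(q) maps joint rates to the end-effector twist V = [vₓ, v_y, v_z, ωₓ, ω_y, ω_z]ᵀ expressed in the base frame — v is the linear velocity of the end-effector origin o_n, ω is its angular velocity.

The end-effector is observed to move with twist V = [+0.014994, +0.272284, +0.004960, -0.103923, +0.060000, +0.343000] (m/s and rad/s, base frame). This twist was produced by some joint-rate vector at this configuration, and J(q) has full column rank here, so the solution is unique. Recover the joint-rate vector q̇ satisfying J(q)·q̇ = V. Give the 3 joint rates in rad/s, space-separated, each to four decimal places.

o_n = [0.6905, 0.0160, 0.1978]
J₁: ẑ×o_n = [-0.0160, 0.6905, 0.0000], ω = ẑ
J2: z=[0.8660, -0.5000, 0.0000] o=[0.0850, 0.1472, 0.2900] → [0.0461, 0.0799, 0.1891, 0.8660, -0.5000, 0.0000]
J3: z=[0.8660, -0.5000, 0.0000] o=[0.6265, -0.0949, 0.1752] → [-0.0113, -0.0195, 0.1280, 0.8660, -0.5000, 0.0000]
q̇ = J⁺·V = [0.3430, 0.3330, -0.4530]

0.3430 0.3330 -0.4530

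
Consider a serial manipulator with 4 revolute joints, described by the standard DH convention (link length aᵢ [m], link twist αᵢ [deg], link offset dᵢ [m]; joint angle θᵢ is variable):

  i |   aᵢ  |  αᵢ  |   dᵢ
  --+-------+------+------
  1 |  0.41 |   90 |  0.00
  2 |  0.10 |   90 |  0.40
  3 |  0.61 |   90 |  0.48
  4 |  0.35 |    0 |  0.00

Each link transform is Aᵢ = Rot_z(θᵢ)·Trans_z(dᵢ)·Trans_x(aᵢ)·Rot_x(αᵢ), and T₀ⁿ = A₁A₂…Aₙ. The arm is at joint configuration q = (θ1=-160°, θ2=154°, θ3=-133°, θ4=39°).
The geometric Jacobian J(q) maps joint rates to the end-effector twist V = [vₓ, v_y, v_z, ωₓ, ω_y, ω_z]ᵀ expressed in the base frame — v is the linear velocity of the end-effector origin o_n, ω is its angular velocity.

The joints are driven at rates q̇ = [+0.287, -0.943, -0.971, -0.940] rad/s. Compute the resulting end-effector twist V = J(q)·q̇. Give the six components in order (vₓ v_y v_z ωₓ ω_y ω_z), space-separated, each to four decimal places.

-0.8731 -0.2140 -1.2808 1.5224 -1.1316 -0.2844

o_n = [-1.0135, -0.6297, 0.4095]
J₁: ẑ×o_n = [0.6297, -1.0135, 0.0000], ω = ẑ
J2: z=[-0.3420, 0.9397, 0.0000] o=[-0.3853, -0.1402, 0.0000] → [0.3848, 0.1401, 0.7577, -0.3420, 0.9397, 0.0000]
J3: z=[-0.4119, -0.1499, 0.8988] o=[-0.4376, 0.2664, 0.0438] → [0.7505, -0.3670, 0.2828, -0.4119, -0.1499, 0.8988]
J4: z=[-0.8510, 0.4160, -0.3206] o=[-0.8341, -0.3527, 0.2929] → [-0.0403, 0.1568, 0.3103, -0.8510, 0.4160, -0.3206]
V = J·q̇ = [-0.8731, -0.2140, -1.2808, 1.5224, -1.1316, -0.2844]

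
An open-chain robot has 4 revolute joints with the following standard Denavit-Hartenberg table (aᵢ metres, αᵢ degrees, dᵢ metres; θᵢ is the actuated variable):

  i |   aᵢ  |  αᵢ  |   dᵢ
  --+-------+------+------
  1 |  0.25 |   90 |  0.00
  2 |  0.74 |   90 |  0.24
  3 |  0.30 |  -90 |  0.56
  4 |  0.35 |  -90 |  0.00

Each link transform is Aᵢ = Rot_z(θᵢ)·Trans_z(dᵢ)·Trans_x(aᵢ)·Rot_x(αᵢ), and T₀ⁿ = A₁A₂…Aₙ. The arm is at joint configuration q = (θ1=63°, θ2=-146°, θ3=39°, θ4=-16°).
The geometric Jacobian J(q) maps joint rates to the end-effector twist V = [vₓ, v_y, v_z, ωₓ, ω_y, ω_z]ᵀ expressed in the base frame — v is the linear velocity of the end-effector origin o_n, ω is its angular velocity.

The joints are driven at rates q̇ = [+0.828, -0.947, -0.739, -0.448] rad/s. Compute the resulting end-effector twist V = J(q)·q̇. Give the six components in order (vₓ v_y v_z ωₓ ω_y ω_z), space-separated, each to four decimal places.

0.5325 -0.1702 1.2952 -1.0725 0.7479 0.0577

o_n = [0.0529, -1.3071, -0.1461]
J₁: ẑ×o_n = [1.3071, 0.0529, -0.0000], ω = ẑ
J2: z=[0.8910, -0.4540, 0.0000] o=[0.1135, 0.2228, 0.0000] → [0.0663, 0.1302, -1.3906, 0.8910, -0.4540, 0.0000]
J3: z=[-0.2539, -0.4982, 0.8290] o=[0.0488, -0.4328, -0.4138] → [0.5914, 0.0713, 0.2240, -0.2539, -0.4982, 0.8290]
J4: z=[0.9293, 0.1120, 0.3519] o=[-0.0129, -0.9698, -0.0799] → [0.1113, 0.0847, -0.3208, 0.9293, 0.1120, 0.3519]
V = J·q̇ = [0.5325, -0.1702, 1.2952, -1.0725, 0.7479, 0.0577]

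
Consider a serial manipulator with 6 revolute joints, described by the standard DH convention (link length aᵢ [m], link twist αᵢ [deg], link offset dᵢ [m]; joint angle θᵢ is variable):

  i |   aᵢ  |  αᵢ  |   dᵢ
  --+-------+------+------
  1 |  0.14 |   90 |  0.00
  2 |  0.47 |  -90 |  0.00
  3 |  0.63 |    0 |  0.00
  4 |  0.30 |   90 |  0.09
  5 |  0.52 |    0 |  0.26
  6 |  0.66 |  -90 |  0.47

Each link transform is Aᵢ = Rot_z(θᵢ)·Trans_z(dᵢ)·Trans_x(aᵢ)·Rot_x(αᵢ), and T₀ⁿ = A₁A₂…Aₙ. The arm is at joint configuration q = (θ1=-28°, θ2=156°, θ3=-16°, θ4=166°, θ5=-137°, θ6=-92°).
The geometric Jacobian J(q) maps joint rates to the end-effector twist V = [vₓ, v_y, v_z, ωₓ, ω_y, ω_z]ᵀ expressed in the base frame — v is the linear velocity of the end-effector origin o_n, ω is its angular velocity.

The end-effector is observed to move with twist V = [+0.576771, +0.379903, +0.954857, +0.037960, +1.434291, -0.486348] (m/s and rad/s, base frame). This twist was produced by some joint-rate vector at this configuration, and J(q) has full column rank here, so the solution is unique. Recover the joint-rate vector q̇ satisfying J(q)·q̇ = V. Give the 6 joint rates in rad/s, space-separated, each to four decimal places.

-0.9190 0.0330 -0.9960 0.8610 0.8810 0.6400

o_n = [-1.3860, 0.9656, 0.5535]
J₁: ẑ×o_n = [-0.9656, -1.3860, 0.0000], ω = ẑ
J2: z=[-0.4695, -0.8829, 0.0000] o=[0.1236, -0.0657, 0.0000] → [-0.4887, 0.2598, -1.8171, -0.4695, -0.8829, 0.0000]
J3: z=[-0.3591, 0.1910, -0.9135] o=[-0.2555, 0.1358, 0.1912] → [0.8272, 1.1629, -0.0821, -0.3591, 0.1910, -0.9135]
J4: z=[-0.3591, 0.1910, -0.9135] o=[-0.8255, 0.2423, 0.4375] → [0.6830, 0.5537, -0.1527, -0.3591, 0.1910, -0.9135]
J5: z=[0.0033, 0.9791, 0.2034] o=[-0.5778, 0.2805, 0.2496] → [0.1582, -0.1654, 0.7935, 0.0033, 0.9791, 0.2034]
J6: z=[0.0033, 0.9791, 0.2034] o=[-0.8046, 0.4407, 0.7604] → [-0.3094, -0.1176, 0.5710, 0.0033, 0.9791, 0.2034]
q̇ = J⁺·V = [-0.9190, 0.0330, -0.9960, 0.8610, 0.8810, 0.6400]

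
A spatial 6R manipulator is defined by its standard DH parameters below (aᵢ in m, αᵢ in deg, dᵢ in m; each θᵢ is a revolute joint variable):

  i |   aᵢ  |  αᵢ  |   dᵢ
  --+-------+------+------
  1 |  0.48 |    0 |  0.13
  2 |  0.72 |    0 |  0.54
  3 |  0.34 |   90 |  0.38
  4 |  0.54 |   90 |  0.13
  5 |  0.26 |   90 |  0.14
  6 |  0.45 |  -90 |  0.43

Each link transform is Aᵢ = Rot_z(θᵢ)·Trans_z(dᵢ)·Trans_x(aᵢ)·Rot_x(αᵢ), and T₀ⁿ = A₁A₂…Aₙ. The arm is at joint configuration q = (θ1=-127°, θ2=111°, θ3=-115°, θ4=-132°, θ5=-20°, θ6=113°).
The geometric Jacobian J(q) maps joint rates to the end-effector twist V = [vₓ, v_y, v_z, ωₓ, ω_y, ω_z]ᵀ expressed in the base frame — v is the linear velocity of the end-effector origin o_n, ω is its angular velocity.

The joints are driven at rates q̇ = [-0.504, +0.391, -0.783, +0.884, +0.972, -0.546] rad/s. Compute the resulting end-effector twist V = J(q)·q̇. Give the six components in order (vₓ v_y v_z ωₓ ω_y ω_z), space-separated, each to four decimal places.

o_n = [0.8862, -0.4879, 1.0701]
J₁: ẑ×o_n = [0.4879, 0.8862, -0.0000], ω = ẑ
J2: z=[0.0000, 0.0000, 1.0000] o=[-0.2889, -0.3833, 0.1300] → [0.1045, 1.1750, -0.0000, 0.0000, 0.0000, 1.0000]
J3: z=[0.0000, 0.0000, 1.0000] o=[0.4032, -0.5818, 0.6700] → [-0.0939, 0.4829, 0.0000, 0.0000, 0.0000, 1.0000]
J4: z=[-0.7547, 0.6561, 0.0000] o=[0.1802, -0.8384, 1.0500] → [0.0132, 0.0151, -0.7277, -0.7547, 0.6561, 0.0000]
J5: z=[0.4875, 0.5609, 0.6691] o=[0.3191, -0.4804, 0.6487] → [0.2413, 0.1740, -0.3217, 0.4875, 0.5609, 0.6691]
J6: z=[0.5591, -0.7892, 0.2542] o=[0.5617, -0.3369, 0.5608] → [-0.3635, -0.2022, 0.1716, 0.5591, -0.7892, 0.2542]
V = J·q̇ = [0.3132, -0.0724, -1.0497, -0.4985, 1.5560, -0.3844]

0.3132 -0.0724 -1.0497 -0.4985 1.5560 -0.3844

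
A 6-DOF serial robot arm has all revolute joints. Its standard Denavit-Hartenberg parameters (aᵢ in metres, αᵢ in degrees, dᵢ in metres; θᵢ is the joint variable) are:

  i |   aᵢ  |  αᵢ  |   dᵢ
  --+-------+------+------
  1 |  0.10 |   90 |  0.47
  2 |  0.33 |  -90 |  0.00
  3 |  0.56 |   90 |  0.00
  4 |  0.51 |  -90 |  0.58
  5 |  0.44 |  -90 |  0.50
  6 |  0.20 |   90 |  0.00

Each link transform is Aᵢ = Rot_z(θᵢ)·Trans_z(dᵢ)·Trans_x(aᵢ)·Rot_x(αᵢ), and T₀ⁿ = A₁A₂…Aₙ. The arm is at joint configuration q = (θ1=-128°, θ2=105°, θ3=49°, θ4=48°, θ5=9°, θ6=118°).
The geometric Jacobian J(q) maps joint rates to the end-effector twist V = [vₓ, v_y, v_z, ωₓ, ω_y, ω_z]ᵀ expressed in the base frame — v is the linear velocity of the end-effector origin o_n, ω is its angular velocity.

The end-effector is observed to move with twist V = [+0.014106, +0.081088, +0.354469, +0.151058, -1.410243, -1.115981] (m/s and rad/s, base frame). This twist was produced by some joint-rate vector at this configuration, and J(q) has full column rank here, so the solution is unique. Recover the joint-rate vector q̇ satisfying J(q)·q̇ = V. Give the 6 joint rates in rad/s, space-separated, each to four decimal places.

-0.0500 0.2460 -0.4300 -0.8300 -0.2470 0.9670

o_n = [0.9096, 0.6341, 1.5160]
J₁: ẑ×o_n = [-0.6341, 0.9096, 0.0000], ω = ẑ
J2: z=[-0.7880, 0.6157, 0.0000] o=[-0.0616, -0.0788, 0.4700] → [0.6440, 0.8243, -1.1597, -0.7880, 0.6157, 0.0000]
J3: z=[0.5947, 0.7612, -0.2588] o=[-0.0090, -0.0115, 0.7888] → [0.7207, -0.6703, -0.3153, 0.5947, 0.7612, -0.2588]
J4: z=[-0.3967, 0.5578, 0.7290] o=[0.3826, -0.1968, 1.1436] → [-0.3979, 0.5320, -0.6236, -0.3967, 0.5578, 0.7290]
J5: z=[-0.1217, 0.7552, -0.6441] o=[0.6165, 0.3024, 1.6846] → [0.0864, -0.2093, -0.2617, -0.1217, 0.7552, -0.6441]
J6: z=[0.2495, -0.6048, -0.7563] o=[0.9784, 0.7912, 1.4131] → [-0.1811, 0.0263, -0.0808, 0.2495, -0.6048, -0.7563]
q̇ = J⁺·V = [-0.0500, 0.2460, -0.4300, -0.8300, -0.2470, 0.9670]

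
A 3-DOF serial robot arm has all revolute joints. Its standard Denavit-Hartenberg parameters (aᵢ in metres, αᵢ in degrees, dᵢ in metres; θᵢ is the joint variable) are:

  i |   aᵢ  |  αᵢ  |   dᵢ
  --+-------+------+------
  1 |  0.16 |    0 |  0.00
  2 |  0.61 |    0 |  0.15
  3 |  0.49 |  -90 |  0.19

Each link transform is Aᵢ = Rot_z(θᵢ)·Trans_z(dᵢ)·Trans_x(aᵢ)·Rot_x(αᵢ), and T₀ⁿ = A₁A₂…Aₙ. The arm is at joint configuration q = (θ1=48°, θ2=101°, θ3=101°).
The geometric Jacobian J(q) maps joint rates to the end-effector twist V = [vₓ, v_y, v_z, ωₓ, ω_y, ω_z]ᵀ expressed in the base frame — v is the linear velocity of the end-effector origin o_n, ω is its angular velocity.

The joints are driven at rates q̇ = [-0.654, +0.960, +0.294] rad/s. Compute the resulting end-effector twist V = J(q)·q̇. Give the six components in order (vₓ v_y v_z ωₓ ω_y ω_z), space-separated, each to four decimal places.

0.2579 -0.3306 0.0000 0.0000 0.0000 0.6000

o_n = [-0.5834, -0.0274, 0.3400]
J₁: ẑ×o_n = [0.0274, -0.5834, 0.0000], ω = ẑ
J2: z=[0.0000, 0.0000, 1.0000] o=[0.1071, 0.1189, 0.0000] → [0.1463, -0.6905, 0.0000, 0.0000, 0.0000, 1.0000]
J3: z=[0.0000, 0.0000, 1.0000] o=[-0.4158, 0.4331, 0.1500] → [0.4604, -0.1676, 0.0000, 0.0000, 0.0000, 1.0000]
V = J·q̇ = [0.2579, -0.3306, 0.0000, 0.0000, 0.0000, 0.6000]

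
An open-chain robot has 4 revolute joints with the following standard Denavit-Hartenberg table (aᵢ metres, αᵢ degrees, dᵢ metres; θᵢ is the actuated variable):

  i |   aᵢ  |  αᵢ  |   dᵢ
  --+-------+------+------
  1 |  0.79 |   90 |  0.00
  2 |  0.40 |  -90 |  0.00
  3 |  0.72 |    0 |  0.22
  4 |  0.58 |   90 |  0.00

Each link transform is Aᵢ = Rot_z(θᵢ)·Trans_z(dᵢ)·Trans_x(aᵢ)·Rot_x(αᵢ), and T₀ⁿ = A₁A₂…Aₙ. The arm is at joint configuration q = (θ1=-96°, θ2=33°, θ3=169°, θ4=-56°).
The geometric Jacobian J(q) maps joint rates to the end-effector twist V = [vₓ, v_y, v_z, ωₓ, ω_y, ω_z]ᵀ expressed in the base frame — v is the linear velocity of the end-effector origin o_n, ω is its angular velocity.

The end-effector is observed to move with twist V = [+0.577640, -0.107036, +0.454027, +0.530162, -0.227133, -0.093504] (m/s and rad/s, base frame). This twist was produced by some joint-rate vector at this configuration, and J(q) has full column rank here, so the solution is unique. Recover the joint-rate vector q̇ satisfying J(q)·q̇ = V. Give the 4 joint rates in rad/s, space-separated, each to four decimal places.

0.1690 -0.5510 -0.6750 0.3620

o_n = [0.6443, -0.2918, -0.1060]
J₁: ẑ×o_n = [0.2918, 0.6443, -0.0000], ω = ẑ
J2: z=[-0.9945, 0.1045, 0.0000] o=[-0.0826, -0.7857, 0.0000] → [-0.0111, -0.1054, -0.5672, -0.9945, 0.1045, 0.0000]
J3: z=[0.0569, 0.5417, 0.8387] o=[-0.1176, -1.1193, 0.2179] → [-0.8694, 0.6575, -0.3656, 0.0569, 0.5417, 0.8387]
J4: z=[0.0569, 0.5417, 0.8387] o=[0.0935, -0.4250, 0.0174] → [-0.1786, 0.4690, -0.2908, 0.0569, 0.5417, 0.8387]
q̇ = J⁺·V = [0.1690, -0.5510, -0.6750, 0.3620]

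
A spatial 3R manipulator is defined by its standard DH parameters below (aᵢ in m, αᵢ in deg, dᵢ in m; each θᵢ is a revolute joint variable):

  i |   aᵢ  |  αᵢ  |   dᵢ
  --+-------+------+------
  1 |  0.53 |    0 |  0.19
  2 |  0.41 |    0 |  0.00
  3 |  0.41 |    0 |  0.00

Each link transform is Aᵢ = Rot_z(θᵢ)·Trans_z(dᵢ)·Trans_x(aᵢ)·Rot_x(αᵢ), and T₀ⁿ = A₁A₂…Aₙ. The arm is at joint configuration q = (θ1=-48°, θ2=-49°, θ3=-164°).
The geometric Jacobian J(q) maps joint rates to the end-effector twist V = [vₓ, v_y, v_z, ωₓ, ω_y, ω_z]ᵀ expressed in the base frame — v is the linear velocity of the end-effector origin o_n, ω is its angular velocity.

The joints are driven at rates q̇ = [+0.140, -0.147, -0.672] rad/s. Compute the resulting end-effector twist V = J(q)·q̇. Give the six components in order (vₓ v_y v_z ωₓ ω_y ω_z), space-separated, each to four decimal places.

o_n = [0.2405, -0.3959, 0.1900]
J₁: ẑ×o_n = [0.3959, 0.2405, -0.0000], ω = ẑ
J2: z=[0.0000, 0.0000, 1.0000] o=[0.3546, -0.3939, 0.1900] → [0.0020, -0.1141, 0.0000, 0.0000, 0.0000, 1.0000]
J3: z=[0.0000, 0.0000, 1.0000] o=[0.3047, -0.8008, 0.1900] → [-0.4050, -0.0641, 0.0000, 0.0000, 0.0000, 1.0000]
V = J·q̇ = [0.3273, 0.0935, 0.0000, 0.0000, 0.0000, -0.6790]

0.3273 0.0935 0.0000 0.0000 0.0000 -0.6790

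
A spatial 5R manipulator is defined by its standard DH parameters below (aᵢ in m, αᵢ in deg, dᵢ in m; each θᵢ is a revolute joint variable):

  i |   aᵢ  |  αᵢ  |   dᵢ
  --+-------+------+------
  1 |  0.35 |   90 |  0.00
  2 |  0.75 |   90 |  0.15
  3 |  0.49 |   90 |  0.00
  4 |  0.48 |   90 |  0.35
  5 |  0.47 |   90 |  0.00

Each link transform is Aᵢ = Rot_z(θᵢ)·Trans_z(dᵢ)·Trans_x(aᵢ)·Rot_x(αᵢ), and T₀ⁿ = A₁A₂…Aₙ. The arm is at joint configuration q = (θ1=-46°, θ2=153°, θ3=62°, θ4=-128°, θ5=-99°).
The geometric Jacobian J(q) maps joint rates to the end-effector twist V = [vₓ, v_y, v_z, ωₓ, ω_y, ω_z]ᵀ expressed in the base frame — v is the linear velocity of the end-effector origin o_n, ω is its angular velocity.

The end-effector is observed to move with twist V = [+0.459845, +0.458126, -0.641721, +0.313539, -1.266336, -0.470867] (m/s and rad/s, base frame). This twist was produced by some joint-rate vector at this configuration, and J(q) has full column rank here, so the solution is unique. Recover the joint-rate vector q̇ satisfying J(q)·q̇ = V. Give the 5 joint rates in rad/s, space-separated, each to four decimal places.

-0.6420 0.6230 0.3460 -0.8340 0.5180

o_n = [-0.6281, 0.0525, 0.0604]
J₁: ẑ×o_n = [-0.0525, -0.6281, 0.0000], ω = ẑ
J2: z=[-0.7193, -0.6947, 0.0000] o=[0.2431, -0.2518, 0.0000] → [-0.0420, 0.0435, -0.8241, -0.7193, -0.6947, 0.0000]
J3: z=[0.3154, -0.3266, 0.8910] o=[-0.3290, 0.1247, 0.3405] → [0.1558, -0.1782, -0.1204, 0.3154, -0.3266, 0.8910]
J4: z=[-0.2088, 0.8920, 0.4008] o=[-0.7826, -0.0284, 0.4449] → [-0.3754, -0.0184, -0.1547, -0.2088, 0.8920, 0.4008]
J5: z=[0.9236, 0.0452, 0.3806] o=[-0.7014, 0.4997, 0.1852] → [0.1646, 0.1432, -0.4163, 0.9236, 0.0452, 0.3806]
q̇ = J⁺·V = [-0.6420, 0.6230, 0.3460, -0.8340, 0.5180]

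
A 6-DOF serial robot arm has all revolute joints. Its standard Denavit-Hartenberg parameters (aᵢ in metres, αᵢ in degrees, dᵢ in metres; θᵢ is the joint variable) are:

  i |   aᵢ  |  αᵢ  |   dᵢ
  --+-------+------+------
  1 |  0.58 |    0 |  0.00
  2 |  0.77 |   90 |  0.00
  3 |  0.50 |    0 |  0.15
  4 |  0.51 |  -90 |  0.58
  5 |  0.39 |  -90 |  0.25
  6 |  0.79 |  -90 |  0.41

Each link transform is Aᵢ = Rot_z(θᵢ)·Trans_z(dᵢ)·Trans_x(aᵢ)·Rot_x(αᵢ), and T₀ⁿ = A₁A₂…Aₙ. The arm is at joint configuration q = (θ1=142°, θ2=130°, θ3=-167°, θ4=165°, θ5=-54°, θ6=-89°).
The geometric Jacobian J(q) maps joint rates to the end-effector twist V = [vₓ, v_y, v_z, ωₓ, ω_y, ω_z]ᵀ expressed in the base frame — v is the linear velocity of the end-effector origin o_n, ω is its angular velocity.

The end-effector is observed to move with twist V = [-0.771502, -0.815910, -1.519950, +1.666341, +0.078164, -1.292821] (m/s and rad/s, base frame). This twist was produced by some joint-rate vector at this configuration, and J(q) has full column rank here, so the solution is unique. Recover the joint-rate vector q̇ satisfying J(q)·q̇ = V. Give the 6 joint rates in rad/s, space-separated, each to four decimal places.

o_n = [-1.2235, -1.0680, 0.8891]
J₁: ẑ×o_n = [1.0680, -1.2235, 0.0000], ω = ẑ
J2: z=[0.0000, 0.0000, 1.0000] o=[-0.4570, 0.3571, 0.0000] → [1.4251, -0.7664, 0.0000, 0.0000, 0.0000, 1.0000]
J3: z=[-0.9994, -0.0349, 0.0000] o=[-0.4302, -0.4124, 0.0000] → [-0.0310, 0.8886, 0.6275, -0.9994, -0.0349, 0.0000]
J4: z=[-0.9994, -0.0349, 0.0000] o=[-0.5971, 0.0692, -0.1125] → [-0.0350, 1.0010, 1.1147, -0.9994, -0.0349, 0.0000]
J5: z=[0.0012, -0.0349, 0.9994] o=[-1.1589, -0.4604, -0.1303] → [0.5717, -0.0657, -0.0030, 0.0012, -0.0349, 0.9994]
J6: z=[0.6156, -0.7875, -0.0282] o=[-1.4660, -0.7091, 0.1116] → [-0.6225, -0.4855, -0.0300, 0.6156, -0.7875, -0.0282]
q̇ = J⁺·V = [-0.8340, 0.3910, -0.6760, -0.9850, -0.8500, 0.0120]

-0.8340 0.3910 -0.6760 -0.9850 -0.8500 0.0120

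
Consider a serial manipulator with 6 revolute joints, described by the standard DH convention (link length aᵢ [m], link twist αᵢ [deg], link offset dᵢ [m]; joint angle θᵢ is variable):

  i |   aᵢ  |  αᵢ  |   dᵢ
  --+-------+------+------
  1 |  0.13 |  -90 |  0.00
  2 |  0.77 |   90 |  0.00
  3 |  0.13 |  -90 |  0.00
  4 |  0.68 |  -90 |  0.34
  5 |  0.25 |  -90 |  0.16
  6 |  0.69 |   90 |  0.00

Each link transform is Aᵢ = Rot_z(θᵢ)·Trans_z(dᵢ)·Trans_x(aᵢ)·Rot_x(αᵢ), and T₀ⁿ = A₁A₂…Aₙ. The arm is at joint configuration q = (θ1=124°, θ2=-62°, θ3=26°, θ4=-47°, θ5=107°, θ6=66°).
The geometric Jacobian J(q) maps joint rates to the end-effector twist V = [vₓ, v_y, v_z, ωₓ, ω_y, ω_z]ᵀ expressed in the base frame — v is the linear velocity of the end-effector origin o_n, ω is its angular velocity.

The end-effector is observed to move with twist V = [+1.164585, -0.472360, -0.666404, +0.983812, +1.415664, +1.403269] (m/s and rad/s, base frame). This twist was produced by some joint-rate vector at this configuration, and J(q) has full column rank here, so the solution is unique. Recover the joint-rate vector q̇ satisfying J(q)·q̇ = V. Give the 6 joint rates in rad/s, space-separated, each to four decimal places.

0.6490 -0.9640 -0.4940 -0.8110 0.2210 -0.6410

o_n = [0.0923, 0.0195, 1.1897]
J₁: ẑ×o_n = [-0.0195, 0.0923, 0.0000], ω = ẑ
J2: z=[-0.8290, -0.5592, 0.0000] o=[-0.0727, 0.1078, 0.0000] → [-0.6653, 0.9863, 0.1654, -0.8290, -0.5592, 0.0000]
J3: z=[0.4937, -0.7320, 0.4695] o=[-0.2748, 0.4075, 0.6799] → [-0.1911, -0.0794, 0.0772, 0.4937, -0.7320, 0.4695]
J4: z=[-0.6301, -0.6732, -0.3871] o=[-0.3528, 0.4211, 0.7830] → [-0.4292, 0.0840, 0.5526, -0.6301, -0.6732, -0.3871]
J5: z=[-0.7751, 0.5758, 0.2602] o=[-0.5994, -0.1233, 1.2529] → [-0.0736, 0.1310, -0.5089, -0.7751, 0.5758, 0.2602]
J6: z=[-0.1386, 0.2469, -0.9591] o=[-0.5693, 0.1637, 1.3225] → [-0.1711, -0.6529, -0.1433, -0.1386, 0.2469, -0.9591]
q̇ = J⁺·V = [0.6490, -0.9640, -0.4940, -0.8110, 0.2210, -0.6410]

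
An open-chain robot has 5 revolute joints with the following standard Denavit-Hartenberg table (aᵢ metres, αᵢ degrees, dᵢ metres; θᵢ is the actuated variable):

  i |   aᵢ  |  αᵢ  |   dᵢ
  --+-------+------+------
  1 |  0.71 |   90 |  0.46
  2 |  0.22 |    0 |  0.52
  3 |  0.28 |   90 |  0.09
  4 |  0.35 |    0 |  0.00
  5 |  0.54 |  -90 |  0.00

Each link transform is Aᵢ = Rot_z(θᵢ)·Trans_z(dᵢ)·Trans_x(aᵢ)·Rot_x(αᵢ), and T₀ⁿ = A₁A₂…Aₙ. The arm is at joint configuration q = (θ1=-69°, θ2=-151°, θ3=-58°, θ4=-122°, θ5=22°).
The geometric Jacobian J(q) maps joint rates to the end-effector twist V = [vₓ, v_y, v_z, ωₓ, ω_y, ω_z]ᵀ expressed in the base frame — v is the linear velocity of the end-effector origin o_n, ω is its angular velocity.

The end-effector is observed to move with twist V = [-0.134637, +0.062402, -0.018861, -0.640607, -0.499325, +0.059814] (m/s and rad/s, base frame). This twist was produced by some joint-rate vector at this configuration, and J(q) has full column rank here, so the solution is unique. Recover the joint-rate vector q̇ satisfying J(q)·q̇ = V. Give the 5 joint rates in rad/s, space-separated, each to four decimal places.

o_n = [0.3893, -0.4042, 0.3537]
J₁: ẑ×o_n = [0.4042, 0.3893, -0.0000], ω = ẑ
J2: z=[-0.9336, -0.3584, 0.0000] o=[0.2544, -0.6628, 0.4600] → [0.0381, -0.0992, -0.1931, -0.9336, -0.3584, 0.0000]
J3: z=[-0.9336, -0.3584, 0.0000] o=[-0.3000, -0.6696, 0.3533] → [-0.0001, 0.0003, -0.0007, -0.9336, -0.3584, 0.0000]
J4: z=[0.1737, -0.4526, 0.8746] o=[-0.4718, -0.4732, 0.4891] → [0.0010, 0.7767, 0.4017, 0.1737, -0.4526, 0.8746]
J5: z=[0.1737, -0.4526, 0.8746] o=[-0.1365, -0.5183, 0.3992] → [-0.0791, 0.4678, 0.2578, 0.1737, -0.4526, 0.8746]
q̇ = J⁺·V = [-0.3670, 0.9130, -0.1360, 0.2190, 0.2690]

-0.3670 0.9130 -0.1360 0.2190 0.2690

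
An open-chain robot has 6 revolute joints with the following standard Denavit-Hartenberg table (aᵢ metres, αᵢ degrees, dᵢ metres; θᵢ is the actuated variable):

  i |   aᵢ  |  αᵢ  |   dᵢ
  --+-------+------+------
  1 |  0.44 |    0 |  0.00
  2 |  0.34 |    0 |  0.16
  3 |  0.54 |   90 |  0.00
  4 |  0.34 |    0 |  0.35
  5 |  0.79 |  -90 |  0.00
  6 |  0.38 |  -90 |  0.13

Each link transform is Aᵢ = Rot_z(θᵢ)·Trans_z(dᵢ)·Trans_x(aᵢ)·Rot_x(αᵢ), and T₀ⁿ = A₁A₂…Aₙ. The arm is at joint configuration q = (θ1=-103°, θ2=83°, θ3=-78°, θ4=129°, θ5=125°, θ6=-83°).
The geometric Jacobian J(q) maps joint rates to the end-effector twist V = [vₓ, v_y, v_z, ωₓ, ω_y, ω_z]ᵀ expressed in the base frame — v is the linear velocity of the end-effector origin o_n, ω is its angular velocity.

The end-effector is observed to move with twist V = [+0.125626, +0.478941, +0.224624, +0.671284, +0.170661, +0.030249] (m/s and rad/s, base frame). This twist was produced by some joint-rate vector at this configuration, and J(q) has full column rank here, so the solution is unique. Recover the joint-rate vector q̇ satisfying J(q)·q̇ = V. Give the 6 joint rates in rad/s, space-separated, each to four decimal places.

o_n = [-0.5303, -0.6621, -0.4155]
J₁: ẑ×o_n = [0.6621, -0.5303, 0.0000], ω = ẑ
J2: z=[0.0000, 0.0000, 1.0000] o=[-0.0990, -0.4287, 0.0000] → [0.2334, -0.4313, 0.0000, 0.0000, 0.0000, 1.0000]
J3: z=[0.0000, 0.0000, 1.0000] o=[0.2205, -0.5450, 0.1600] → [0.1171, -0.7508, 0.0000, 0.0000, 0.0000, 1.0000]
J4: z=[-0.9903, 0.1392, 0.0000] o=[0.1454, -1.0798, 0.1600] → [-0.0801, -0.5699, -0.3195, -0.9903, 0.1392, 0.0000]
J5: z=[-0.9903, 0.1392, 0.0000] o=[-0.1715, -0.8192, 0.4242] → [-0.1169, -0.8316, -0.1056, -0.9903, 0.1392, 0.0000]
J6: z=[-0.1338, -0.9519, -0.2756] o=[-0.1411, -0.6035, -0.3352] → [0.0603, 0.0965, -0.3626, -0.1338, -0.9519, -0.2756]
q̇ = J⁺·V = [0.1700, -0.0880, -0.1270, -0.2710, -0.3700, -0.2730]

0.1700 -0.0880 -0.1270 -0.2710 -0.3700 -0.2730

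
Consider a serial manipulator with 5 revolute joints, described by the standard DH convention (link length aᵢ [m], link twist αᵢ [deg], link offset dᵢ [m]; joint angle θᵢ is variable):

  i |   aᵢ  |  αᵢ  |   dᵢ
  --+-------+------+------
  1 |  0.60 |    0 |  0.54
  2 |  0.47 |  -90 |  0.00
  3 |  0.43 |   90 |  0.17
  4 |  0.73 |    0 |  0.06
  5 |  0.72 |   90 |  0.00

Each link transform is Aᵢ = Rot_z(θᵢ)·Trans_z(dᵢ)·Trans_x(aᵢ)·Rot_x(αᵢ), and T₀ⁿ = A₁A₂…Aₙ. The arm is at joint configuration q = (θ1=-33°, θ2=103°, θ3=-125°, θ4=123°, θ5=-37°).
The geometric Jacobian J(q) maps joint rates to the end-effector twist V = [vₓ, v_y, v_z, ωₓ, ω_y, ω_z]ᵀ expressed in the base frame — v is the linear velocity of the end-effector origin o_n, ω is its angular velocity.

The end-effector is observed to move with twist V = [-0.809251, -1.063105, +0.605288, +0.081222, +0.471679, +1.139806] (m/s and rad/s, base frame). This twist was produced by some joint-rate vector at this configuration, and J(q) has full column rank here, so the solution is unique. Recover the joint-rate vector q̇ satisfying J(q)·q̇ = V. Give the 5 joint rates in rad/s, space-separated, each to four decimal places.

0.6070 0.2030 0.0850 -0.5160 -0.0590

o_n = [-0.7791, 0.5373, 0.5733]
J₁: ẑ×o_n = [-0.5373, -0.7791, 0.0000], ω = ẑ
J2: z=[0.0000, 0.0000, 1.0000] o=[0.5032, -0.3268, 0.5400] → [-0.8641, -1.2823, 0.0000, 0.0000, 0.0000, 1.0000]
J3: z=[-0.9397, 0.3420, 0.0000] o=[0.6640, 0.1149, 0.5400] → [0.0114, 0.0313, 0.0965, -0.9397, 0.3420, 0.0000]
J4: z=[-0.2802, -0.7698, -0.5736] o=[0.4198, -0.0587, 0.8922] → [0.5874, 0.5983, -1.0899, -0.2802, -0.7698, -0.5736]
J5: z=[-0.2802, -0.7698, -0.5736] o=[-0.0943, 0.3188, 0.5321] → [0.0937, 0.4043, -0.5884, -0.2802, -0.7698, -0.5736]
q̇ = J⁺·V = [0.6070, 0.2030, 0.0850, -0.5160, -0.0590]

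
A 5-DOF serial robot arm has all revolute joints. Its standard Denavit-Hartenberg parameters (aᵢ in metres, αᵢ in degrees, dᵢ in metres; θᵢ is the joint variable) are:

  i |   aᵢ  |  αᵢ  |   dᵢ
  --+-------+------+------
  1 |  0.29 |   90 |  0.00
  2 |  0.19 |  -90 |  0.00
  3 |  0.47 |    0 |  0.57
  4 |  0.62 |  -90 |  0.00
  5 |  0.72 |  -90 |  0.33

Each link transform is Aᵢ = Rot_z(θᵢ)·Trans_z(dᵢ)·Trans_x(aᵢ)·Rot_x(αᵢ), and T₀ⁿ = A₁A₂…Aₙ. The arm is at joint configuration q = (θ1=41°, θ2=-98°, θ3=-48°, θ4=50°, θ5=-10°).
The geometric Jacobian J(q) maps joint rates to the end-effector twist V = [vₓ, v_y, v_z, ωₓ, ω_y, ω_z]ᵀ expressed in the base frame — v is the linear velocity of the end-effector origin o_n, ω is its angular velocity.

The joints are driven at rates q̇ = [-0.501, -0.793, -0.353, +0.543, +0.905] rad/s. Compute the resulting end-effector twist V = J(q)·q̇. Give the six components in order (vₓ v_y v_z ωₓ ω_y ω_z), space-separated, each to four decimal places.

o_n = [0.5294, 0.4958, -1.9002]
J₁: ẑ×o_n = [-0.4958, 0.5294, 0.0000], ω = ẑ
J2: z=[0.6561, -0.7547, 0.0000] o=[0.2189, 0.1903, 0.0000] → [1.4341, 1.2467, 0.4348, 0.6561, -0.7547, 0.0000]
J3: z=[0.7474, 0.6497, -0.1392] o=[0.1989, 0.1729, -0.1882] → [-1.0674, 1.2336, 0.0266, 0.7474, 0.6497, -0.1392]
J4: z=[0.7474, 0.6497, -0.1392] o=[0.8210, 0.2509, -0.5789] → [-0.8243, 1.0281, 0.3725, 0.7474, 0.6497, -0.1392]
J5: z=[-0.6520, 0.7574, 0.0346] o=[0.7417, 0.2107, -1.1925] → [-0.5459, -0.4688, -0.0251, -0.6520, 0.7574, 0.0346]
V = J·q̇ = [-1.4538, -1.5552, -0.1746, -0.9683, 1.4074, -0.4962]

-1.4538 -1.5552 -0.1746 -0.9683 1.4074 -0.4962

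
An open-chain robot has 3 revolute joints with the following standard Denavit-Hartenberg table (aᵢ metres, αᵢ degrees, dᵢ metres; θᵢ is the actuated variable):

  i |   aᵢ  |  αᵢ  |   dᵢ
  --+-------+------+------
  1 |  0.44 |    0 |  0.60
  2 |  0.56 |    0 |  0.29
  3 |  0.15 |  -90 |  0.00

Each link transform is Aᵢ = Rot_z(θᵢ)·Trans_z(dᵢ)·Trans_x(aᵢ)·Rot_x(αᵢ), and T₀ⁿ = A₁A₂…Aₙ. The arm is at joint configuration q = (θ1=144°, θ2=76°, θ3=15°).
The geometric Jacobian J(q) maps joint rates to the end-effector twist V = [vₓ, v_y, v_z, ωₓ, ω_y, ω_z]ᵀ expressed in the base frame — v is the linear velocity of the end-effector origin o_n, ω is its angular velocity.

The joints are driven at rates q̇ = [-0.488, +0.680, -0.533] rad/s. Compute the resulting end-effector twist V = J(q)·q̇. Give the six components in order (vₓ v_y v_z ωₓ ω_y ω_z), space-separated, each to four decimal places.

0.1534 0.1207 0.0000 0.0000 0.0000 -0.3410

o_n = [-0.8710, -0.2242, 0.8900]
J₁: ẑ×o_n = [0.2242, -0.8710, 0.0000], ω = ẑ
J2: z=[0.0000, 0.0000, 1.0000] o=[-0.3560, 0.2586, 0.6000] → [0.4828, -0.5150, 0.0000, 0.0000, 0.0000, 1.0000]
J3: z=[0.0000, 0.0000, 1.0000] o=[-0.7850, -0.1013, 0.8900] → [0.1229, -0.0860, 0.0000, 0.0000, 0.0000, 1.0000]
V = J·q̇ = [0.1534, 0.1207, 0.0000, 0.0000, 0.0000, -0.3410]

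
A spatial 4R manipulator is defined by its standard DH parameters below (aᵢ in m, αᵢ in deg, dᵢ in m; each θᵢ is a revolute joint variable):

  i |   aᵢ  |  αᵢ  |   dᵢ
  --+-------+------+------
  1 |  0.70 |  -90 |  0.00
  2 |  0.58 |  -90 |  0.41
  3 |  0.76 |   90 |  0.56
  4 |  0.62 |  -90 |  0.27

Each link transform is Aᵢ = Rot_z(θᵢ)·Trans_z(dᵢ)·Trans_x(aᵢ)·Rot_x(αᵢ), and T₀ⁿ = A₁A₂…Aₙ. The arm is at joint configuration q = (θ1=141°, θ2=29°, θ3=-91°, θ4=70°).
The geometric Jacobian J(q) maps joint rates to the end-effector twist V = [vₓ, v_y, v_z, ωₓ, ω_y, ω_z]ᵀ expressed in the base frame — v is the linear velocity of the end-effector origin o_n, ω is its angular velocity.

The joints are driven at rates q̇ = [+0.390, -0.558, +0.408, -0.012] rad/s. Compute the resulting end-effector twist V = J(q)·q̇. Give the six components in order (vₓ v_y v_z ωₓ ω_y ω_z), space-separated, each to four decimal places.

o_n = [-1.1794, -0.8171, -1.1414]
J₁: ẑ×o_n = [0.8171, -1.1794, 0.0000], ω = ẑ
J2: z=[-0.6293, -0.7771, 0.0000] o=[-0.5440, 0.4405, 0.0000] → [0.8871, -0.7183, 0.2976, -0.6293, -0.7771, 0.0000]
J3: z=[0.3768, -0.3051, -0.8746] o=[-1.1963, 0.4411, -0.2812] → [-0.8380, 0.3094, -0.4689, 0.3768, -0.3051, -0.8746]
J4: z=[0.6906, -0.5368, 0.4847] o=[-1.4545, -0.3276, -0.7645] → [0.4396, 0.3936, -0.1904, 0.6906, -0.5368, 0.4847]
V = J·q̇ = [-0.5235, 0.0624, -0.3551, 0.4966, 0.3156, 0.0273]

-0.5235 0.0624 -0.3551 0.4966 0.3156 0.0273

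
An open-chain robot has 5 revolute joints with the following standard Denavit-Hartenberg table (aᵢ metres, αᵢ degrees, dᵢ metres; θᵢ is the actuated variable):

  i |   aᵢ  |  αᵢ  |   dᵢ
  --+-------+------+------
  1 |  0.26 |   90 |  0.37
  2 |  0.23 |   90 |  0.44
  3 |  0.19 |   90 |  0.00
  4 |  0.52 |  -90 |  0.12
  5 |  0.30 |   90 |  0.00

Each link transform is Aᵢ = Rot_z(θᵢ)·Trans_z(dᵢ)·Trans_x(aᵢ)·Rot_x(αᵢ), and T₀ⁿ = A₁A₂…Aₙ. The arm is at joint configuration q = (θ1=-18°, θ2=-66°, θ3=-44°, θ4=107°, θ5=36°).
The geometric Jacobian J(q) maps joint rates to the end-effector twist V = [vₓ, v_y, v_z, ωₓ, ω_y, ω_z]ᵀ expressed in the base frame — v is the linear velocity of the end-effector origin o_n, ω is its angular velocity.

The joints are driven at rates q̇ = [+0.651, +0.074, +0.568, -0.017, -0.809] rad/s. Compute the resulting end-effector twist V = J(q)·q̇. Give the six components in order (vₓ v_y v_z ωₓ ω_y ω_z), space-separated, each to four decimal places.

0.1247 -0.1324 0.0778 -0.3397 0.5848 -0.1954

o_n = [-0.4471, -0.3841, -0.1508]
J₁: ẑ×o_n = [0.3841, -0.4471, 0.0000], ω = ẑ
J2: z=[-0.3090, -0.9511, 0.0000] o=[0.2473, -0.0803, 0.3700] → [0.4954, -0.1610, -0.5665, -0.3090, -0.9511, 0.0000]
J3: z=[-0.8688, 0.2823, -0.4067] o=[0.2003, -0.5277, 0.1599] → [-0.0293, -0.0067, 0.0580, -0.8688, 0.2823, -0.4067]
J4: z=[-0.0464, 0.7714, 0.6346] o=[0.2939, -0.4194, 0.0350] → [-0.1658, -0.4789, 0.5700, -0.0464, 0.7714, 0.6346]
J5: z=[-0.2174, -0.6279, 0.7474] o=[-0.2186, -0.2731, 0.0088] → [0.1832, -0.2054, -0.1193, -0.2174, -0.6279, 0.7474]
V = J·q̇ = [0.1247, -0.1324, 0.0778, -0.3397, 0.5848, -0.1954]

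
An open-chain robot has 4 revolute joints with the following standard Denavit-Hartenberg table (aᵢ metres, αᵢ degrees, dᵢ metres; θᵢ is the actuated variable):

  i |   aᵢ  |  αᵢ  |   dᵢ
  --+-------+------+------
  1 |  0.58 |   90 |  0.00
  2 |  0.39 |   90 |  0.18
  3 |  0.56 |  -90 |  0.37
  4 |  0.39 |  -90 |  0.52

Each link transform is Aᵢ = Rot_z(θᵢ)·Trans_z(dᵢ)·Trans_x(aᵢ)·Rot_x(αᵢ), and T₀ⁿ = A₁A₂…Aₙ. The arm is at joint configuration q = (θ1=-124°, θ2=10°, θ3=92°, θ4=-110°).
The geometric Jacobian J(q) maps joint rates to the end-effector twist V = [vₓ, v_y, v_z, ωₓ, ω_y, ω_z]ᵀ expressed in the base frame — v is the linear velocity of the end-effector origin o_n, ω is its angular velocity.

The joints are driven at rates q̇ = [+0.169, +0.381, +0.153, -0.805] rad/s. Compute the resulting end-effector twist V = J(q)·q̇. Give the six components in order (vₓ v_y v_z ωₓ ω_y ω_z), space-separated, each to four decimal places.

0.2152 -0.5254 0.0912 -0.7971 -0.4501 0.1580

o_n = [-0.8039, -0.1399, -0.7504]
J₁: ẑ×o_n = [0.1399, -0.8039, 0.0000], ω = ẑ
J2: z=[-0.8290, 0.5592, 0.0000] o=[-0.3243, -0.4808, 0.0000] → [-0.4196, -0.6221, -0.0145, -0.8290, 0.5592, 0.0000]
J3: z=[-0.0971, -0.1440, -0.9848] o=[-0.6883, -0.6986, 0.0677] → [0.6680, 0.0343, -0.0709, -0.0971, -0.1440, -0.9848]
J4: z=[0.5793, 0.7964, -0.1735] o=[-1.1775, -0.4230, -0.3000] → [-0.3095, 0.1960, -0.1336, 0.5793, 0.7964, -0.1735]
V = J·q̇ = [0.2152, -0.5254, 0.0912, -0.7971, -0.4501, 0.1580]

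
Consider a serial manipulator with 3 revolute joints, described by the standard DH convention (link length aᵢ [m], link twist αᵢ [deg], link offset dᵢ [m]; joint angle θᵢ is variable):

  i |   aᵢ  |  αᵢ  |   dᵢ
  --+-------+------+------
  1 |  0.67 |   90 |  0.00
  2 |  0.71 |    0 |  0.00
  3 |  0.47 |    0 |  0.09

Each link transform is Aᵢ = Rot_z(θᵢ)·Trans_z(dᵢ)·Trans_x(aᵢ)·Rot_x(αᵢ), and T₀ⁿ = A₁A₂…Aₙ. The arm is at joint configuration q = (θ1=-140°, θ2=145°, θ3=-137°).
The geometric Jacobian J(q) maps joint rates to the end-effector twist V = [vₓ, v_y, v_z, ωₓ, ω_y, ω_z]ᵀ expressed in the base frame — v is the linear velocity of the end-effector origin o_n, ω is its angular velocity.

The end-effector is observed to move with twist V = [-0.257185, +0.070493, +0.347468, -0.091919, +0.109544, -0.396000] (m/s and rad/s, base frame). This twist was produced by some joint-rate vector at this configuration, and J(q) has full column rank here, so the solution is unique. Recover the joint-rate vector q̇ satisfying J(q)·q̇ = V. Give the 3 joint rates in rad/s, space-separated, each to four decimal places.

o_n = [-0.4821, -0.2870, 0.4727]
J₁: ẑ×o_n = [0.2870, -0.4821, 0.0000], ω = ẑ
J2: z=[-0.6428, 0.7660, 0.0000] o=[-0.5132, -0.4307, 0.0000] → [0.3621, 0.3038, -0.1162, -0.6428, 0.7660, 0.0000]
J3: z=[-0.6428, 0.7660, 0.0000] o=[-0.0677, -0.0568, 0.4072] → [0.0501, 0.0420, 0.4654, -0.6428, 0.7660, 0.0000]
q̇ = J⁺·V = [-0.3960, -0.4830, 0.6260]

-0.3960 -0.4830 0.6260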